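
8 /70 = 4 /35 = 0.11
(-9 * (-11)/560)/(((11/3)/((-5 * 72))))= -243/14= -17.36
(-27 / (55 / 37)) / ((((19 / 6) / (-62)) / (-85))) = -6317676 / 209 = -30228.11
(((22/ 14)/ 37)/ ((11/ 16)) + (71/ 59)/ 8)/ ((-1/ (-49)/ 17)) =176.76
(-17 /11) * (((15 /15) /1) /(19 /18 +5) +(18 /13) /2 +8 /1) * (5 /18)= -96985 /25506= -3.80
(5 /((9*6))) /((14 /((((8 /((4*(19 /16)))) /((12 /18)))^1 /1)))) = 20 /1197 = 0.02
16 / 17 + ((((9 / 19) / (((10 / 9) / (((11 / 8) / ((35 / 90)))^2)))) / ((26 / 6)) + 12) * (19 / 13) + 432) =10187235451 / 22524320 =452.28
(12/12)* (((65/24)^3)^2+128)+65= 112301764993/191102976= 587.65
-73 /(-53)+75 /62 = 8501 /3286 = 2.59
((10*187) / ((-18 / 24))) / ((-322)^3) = 935 / 12519843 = 0.00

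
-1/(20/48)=-12/5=-2.40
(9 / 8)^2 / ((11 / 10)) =405 / 352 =1.15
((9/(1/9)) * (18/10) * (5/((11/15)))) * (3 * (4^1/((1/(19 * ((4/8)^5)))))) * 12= 1869885/22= 84994.77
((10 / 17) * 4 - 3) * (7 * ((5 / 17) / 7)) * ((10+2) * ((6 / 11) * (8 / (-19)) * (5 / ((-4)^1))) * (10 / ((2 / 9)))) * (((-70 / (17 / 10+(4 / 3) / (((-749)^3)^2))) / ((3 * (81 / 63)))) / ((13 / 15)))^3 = 485648690525819361955979141344896709129299233087590438986750000000000 / 8807745303637495210463443648087593718900062959745220348766032117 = 55138.82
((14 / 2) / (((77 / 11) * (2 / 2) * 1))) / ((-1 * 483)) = -1 / 483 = -0.00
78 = 78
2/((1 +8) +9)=1/9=0.11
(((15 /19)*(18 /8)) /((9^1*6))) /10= 1 /304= 0.00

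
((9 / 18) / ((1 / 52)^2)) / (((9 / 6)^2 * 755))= 5408 / 6795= 0.80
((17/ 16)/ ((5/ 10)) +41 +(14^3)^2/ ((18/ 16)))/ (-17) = -481893409/ 1224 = -393703.77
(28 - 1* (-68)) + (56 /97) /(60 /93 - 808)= 58264750 /606929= 96.00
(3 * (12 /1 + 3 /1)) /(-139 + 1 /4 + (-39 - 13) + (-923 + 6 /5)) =-300 /7417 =-0.04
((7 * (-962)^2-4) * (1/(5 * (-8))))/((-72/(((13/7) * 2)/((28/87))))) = 101760217/3920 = 25959.24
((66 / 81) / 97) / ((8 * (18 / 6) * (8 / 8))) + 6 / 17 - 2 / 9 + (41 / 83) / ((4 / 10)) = 60575531 / 44344908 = 1.37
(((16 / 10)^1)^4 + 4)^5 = 12485422259490046976 / 95367431640625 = 130919.14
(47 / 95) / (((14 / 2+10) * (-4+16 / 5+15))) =47 / 22933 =0.00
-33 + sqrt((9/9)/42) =-33 + sqrt(42)/42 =-32.85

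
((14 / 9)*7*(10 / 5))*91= 17836 / 9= 1981.78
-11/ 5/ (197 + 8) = -11/ 1025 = -0.01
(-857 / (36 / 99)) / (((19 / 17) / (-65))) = 10416835 / 76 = 137063.62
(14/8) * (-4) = -7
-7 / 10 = -0.70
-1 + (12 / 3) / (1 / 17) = 67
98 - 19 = 79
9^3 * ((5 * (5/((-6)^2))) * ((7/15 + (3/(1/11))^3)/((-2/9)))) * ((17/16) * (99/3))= -183716372565/64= -2870568321.33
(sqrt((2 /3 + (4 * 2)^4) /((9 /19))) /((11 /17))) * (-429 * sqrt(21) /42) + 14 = -6713.36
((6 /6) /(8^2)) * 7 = 7 /64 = 0.11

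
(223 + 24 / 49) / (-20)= -10951 / 980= -11.17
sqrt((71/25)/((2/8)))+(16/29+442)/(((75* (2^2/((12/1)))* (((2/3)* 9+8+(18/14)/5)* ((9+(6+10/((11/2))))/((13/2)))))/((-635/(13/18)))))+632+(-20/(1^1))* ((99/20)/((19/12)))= 2* sqrt(71)/5+7505470394/50865565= 150.93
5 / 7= 0.71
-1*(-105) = 105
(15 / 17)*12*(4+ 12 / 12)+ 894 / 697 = 37794 / 697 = 54.22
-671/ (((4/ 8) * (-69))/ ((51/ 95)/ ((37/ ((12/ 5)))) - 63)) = -495024882/ 404225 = -1224.63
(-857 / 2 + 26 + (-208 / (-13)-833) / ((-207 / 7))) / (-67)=155197 / 27738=5.60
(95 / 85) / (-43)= -19 / 731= -0.03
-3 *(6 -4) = -6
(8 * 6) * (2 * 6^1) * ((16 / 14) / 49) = 4608 / 343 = 13.43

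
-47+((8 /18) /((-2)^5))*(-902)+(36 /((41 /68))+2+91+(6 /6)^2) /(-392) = -630382 /18081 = -34.86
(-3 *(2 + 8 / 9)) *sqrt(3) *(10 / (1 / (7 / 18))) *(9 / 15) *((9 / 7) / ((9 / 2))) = -52 *sqrt(3) / 9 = -10.01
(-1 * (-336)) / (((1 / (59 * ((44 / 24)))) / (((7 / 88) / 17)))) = 2891 / 17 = 170.06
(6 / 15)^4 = 16 / 625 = 0.03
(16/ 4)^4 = 256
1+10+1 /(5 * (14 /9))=779 /70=11.13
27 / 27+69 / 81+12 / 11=874 / 297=2.94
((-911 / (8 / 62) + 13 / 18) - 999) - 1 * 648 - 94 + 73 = -314191 / 36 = -8727.53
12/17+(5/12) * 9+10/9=5.57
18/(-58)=-0.31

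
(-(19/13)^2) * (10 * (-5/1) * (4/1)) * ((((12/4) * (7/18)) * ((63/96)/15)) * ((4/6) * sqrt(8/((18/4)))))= 88445/4563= 19.38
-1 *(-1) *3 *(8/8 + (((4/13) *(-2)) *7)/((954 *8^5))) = 50798585/16932864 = 3.00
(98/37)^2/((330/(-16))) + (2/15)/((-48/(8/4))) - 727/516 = -51127811/29139165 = -1.75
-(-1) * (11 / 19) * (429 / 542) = 4719 / 10298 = 0.46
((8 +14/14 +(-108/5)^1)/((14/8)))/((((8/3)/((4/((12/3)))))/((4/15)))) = -18/25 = -0.72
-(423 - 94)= -329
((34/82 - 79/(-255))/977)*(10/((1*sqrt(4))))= 7574/2042907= 0.00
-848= -848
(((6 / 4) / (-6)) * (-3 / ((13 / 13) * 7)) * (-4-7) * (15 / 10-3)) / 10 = 99 / 560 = 0.18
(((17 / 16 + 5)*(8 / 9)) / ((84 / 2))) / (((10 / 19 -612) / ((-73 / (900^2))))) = 134539 / 7114398480000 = 0.00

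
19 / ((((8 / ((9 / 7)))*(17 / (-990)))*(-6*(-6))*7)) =-9405 / 13328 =-0.71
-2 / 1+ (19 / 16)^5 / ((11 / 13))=9120615 / 11534336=0.79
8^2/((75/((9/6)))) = 32/25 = 1.28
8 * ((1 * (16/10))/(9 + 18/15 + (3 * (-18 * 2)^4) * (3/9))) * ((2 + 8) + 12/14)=4864/58786917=0.00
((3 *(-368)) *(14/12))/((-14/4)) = 368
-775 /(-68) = 775 /68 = 11.40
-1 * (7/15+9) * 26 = -3692/15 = -246.13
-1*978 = -978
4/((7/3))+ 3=33/7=4.71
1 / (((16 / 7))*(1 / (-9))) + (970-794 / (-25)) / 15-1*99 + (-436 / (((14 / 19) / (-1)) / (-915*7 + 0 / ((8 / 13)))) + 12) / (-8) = 947407193 / 2000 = 473703.60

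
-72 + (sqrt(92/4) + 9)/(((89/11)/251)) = 2761 * sqrt(23)/89 + 18441/89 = 355.98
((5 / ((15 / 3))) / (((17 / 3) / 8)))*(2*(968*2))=92928 / 17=5466.35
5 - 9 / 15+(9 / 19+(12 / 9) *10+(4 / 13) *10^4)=11467457 / 3705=3095.13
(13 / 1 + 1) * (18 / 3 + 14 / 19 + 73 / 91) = 26070 / 247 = 105.55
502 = 502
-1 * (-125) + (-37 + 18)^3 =-6734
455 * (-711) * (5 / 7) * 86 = -19872450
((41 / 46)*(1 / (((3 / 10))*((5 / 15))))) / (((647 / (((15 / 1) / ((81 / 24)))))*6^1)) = 4100 / 401787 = 0.01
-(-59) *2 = 118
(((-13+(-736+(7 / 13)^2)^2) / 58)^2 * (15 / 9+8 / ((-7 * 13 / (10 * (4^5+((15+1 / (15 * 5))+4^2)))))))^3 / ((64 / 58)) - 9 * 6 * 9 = -498125425640862375007888698000879038288084514889965324017490163298302285024 / 1048732277651652210342993479139948847064875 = -474978634925090131171061500000000.00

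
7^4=2401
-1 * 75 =-75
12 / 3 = 4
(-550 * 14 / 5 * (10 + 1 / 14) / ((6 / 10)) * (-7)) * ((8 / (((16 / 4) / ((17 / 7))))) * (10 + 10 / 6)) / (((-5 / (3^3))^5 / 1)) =-1177050407148 / 25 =-47082016285.92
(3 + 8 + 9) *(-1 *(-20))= 400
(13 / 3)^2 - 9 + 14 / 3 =130 / 9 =14.44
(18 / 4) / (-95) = -9 / 190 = -0.05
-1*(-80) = 80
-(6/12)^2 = -0.25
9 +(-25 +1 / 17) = -271 / 17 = -15.94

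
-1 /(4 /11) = -11 /4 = -2.75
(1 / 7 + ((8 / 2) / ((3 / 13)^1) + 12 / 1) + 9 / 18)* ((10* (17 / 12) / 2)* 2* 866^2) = 20064135335 / 63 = 318478338.65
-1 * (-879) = 879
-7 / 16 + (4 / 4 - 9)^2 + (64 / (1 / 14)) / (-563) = 558235 / 9008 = 61.97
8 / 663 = 0.01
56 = 56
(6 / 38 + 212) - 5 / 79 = 318354 / 1501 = 212.09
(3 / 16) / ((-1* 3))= -1 / 16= -0.06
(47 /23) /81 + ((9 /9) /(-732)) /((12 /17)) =42353 /1818288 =0.02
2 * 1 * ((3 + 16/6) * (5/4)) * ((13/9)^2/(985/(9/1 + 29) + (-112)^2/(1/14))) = 272935/1621877499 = 0.00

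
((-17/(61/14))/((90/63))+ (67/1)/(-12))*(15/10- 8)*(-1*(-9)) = 1186809/2440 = 486.40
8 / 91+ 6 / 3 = 190 / 91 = 2.09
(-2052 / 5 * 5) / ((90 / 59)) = -6726 / 5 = -1345.20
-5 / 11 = -0.45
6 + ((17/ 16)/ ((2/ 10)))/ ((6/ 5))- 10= 41/ 96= 0.43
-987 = -987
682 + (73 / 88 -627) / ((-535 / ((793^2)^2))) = 21790540055838063 / 47080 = 462840697872.52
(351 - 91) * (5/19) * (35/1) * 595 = 1424868.42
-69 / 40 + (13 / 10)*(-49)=-2617 / 40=-65.42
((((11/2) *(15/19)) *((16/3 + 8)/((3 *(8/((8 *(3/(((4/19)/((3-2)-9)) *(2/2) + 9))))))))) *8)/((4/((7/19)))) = 4.75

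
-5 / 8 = -0.62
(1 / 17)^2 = 1 / 289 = 0.00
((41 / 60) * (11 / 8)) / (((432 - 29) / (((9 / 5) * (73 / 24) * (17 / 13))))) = 559691 / 33529600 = 0.02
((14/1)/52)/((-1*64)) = -7/1664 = -0.00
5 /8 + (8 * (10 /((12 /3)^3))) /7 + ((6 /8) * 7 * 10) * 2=5925 /56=105.80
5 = 5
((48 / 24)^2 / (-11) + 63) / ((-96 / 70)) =-24115 / 528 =-45.67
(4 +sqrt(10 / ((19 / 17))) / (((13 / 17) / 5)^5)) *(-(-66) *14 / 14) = 264 +292845506250 *sqrt(3230) / 7054567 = 2359489.55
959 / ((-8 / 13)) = -12467 / 8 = -1558.38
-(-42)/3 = 14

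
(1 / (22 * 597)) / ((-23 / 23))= -1 / 13134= -0.00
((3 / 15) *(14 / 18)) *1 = 7 / 45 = 0.16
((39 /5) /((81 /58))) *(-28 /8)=-2639 /135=-19.55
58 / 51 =1.14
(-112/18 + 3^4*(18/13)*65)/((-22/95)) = -3113815/99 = -31452.68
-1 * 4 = -4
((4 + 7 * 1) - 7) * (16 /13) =64 /13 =4.92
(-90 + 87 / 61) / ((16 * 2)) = -5403 / 1952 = -2.77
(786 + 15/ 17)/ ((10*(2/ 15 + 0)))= 40131/ 68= 590.16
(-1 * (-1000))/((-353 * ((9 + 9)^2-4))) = -25/2824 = -0.01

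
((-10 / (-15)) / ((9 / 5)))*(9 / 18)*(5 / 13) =25 / 351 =0.07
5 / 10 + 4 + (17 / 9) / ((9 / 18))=149 / 18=8.28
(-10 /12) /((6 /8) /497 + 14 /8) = -2485 /5223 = -0.48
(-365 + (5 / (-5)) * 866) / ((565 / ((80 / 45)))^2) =-315136 / 25857225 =-0.01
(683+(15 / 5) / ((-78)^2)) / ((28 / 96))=395750 / 169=2341.72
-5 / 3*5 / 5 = -5 / 3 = -1.67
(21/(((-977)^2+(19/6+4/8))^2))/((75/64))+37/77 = 1896294748248541/3946343124571925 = 0.48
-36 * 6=-216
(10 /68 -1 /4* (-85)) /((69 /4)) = 485 /391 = 1.24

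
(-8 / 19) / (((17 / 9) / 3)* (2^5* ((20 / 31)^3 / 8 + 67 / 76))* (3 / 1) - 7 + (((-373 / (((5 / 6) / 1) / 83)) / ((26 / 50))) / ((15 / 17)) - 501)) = 13942188 / 2696114451557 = 0.00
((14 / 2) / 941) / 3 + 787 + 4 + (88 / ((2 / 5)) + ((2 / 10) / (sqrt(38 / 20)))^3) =2 * sqrt(190) / 9025 + 2854060 / 2823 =1011.01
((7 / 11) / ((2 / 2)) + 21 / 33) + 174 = 1928 / 11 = 175.27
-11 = -11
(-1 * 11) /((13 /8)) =-88 /13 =-6.77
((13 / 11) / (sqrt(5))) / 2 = 13 * sqrt(5) / 110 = 0.26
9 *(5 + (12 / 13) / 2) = 639 / 13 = 49.15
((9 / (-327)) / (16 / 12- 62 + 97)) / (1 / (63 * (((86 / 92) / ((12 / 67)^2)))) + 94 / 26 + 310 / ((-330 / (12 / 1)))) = 1738980243 / 17577306325867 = 0.00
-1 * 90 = -90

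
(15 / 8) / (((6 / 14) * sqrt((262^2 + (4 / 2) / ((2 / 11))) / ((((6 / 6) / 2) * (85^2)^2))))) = 50575 * sqrt(137310) / 219696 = 85.30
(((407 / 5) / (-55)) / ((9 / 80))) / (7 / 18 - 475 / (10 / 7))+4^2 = 239712 / 14945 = 16.04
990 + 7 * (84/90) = 14948/15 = 996.53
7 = 7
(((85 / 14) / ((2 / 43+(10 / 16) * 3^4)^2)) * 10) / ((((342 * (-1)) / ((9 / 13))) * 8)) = -3143300 / 525338946769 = -0.00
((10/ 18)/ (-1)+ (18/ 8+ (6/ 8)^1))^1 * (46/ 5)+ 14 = 1642/ 45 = 36.49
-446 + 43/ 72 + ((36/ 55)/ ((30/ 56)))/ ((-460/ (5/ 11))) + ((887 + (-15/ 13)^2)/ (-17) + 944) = 6423745734421/ 14392006200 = 446.34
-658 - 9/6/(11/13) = -659.77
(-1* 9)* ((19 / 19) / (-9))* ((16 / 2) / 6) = 4 / 3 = 1.33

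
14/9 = 1.56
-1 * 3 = -3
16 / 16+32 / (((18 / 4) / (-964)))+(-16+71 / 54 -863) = -417517 / 54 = -7731.80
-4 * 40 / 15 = -32 / 3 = -10.67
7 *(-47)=-329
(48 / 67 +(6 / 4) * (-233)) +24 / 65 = -3034689 / 8710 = -348.41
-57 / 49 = -1.16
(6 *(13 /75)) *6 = 156 /25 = 6.24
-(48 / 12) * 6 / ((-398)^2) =-6 / 39601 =-0.00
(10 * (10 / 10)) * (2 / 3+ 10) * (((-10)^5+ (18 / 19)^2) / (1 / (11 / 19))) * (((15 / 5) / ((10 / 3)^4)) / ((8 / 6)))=-96494433948 / 857375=-112546.36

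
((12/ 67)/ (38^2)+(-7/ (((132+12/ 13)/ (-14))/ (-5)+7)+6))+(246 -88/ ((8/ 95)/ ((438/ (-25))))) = 9088008275486/ 489665815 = 18559.61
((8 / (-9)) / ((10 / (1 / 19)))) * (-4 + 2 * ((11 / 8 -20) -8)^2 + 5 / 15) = -1429 / 216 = -6.62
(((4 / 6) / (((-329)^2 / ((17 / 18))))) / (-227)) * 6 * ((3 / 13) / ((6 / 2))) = -34 / 2874772719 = -0.00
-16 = -16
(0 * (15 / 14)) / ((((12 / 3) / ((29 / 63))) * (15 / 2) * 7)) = 0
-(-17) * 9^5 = 1003833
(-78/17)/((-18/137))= 1781/51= 34.92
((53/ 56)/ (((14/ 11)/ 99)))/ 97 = 57717/ 76048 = 0.76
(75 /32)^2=5625 /1024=5.49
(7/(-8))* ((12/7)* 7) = -21/2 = -10.50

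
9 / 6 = 3 / 2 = 1.50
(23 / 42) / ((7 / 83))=1909 / 294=6.49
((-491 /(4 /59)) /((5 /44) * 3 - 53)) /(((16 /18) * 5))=2867931 /92680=30.94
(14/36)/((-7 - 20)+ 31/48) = -56/3795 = -0.01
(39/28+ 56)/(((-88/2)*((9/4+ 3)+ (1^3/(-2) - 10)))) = 1607/6468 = 0.25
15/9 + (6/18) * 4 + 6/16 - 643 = -5117/8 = -639.62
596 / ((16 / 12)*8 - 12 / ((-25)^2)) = 279375 / 4991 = 55.98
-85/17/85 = -1/17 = -0.06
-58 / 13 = -4.46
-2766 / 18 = -461 / 3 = -153.67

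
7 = 7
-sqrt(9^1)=-3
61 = 61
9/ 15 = 3/ 5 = 0.60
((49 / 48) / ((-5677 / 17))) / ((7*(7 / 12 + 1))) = -17 / 61636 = -0.00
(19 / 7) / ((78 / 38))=361 / 273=1.32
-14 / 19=-0.74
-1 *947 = -947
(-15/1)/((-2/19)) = 142.50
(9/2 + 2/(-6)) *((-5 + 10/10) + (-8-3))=-125/2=-62.50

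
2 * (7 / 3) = 14 / 3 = 4.67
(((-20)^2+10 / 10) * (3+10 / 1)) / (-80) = -5213 / 80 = -65.16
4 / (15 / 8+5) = 32 / 55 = 0.58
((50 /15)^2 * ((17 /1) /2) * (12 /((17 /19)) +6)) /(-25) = -220 /3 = -73.33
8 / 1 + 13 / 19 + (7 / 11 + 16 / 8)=2366 / 209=11.32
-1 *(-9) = 9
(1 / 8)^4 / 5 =1 / 20480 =0.00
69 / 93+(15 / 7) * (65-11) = 116.46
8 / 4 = 2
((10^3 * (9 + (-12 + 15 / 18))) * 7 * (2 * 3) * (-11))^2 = 1002001000000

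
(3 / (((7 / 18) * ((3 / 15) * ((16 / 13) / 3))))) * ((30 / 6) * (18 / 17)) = 236925 / 476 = 497.74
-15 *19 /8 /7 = -285 /56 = -5.09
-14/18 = -7/9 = -0.78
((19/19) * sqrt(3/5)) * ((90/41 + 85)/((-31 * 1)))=-715 * sqrt(15)/1271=-2.18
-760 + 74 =-686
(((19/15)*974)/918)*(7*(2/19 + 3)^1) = 201131/6885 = 29.21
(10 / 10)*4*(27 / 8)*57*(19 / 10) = 1462.05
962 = 962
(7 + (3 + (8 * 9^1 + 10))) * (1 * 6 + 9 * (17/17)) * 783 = 1080540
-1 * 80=-80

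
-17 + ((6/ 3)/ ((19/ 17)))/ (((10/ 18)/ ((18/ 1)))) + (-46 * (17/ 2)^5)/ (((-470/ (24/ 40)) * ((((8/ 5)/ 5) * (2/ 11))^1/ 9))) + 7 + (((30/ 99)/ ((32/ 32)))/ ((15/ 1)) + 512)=91346241068323/ 226321920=403611.99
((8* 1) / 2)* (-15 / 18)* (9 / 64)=-15 / 32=-0.47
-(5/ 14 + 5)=-75/ 14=-5.36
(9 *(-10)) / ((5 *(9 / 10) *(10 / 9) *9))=-2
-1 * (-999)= 999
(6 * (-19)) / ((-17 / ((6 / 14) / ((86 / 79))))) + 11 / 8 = 164359 / 40936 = 4.02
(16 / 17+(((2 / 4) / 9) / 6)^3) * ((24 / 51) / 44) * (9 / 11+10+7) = 987615041 / 5506358616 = 0.18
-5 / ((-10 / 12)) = 6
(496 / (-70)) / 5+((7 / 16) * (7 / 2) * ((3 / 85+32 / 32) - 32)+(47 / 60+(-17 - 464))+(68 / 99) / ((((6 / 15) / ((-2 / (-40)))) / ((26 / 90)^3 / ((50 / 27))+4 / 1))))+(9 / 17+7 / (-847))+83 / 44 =-11509304099267 / 21868481250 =-526.30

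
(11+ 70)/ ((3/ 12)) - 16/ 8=322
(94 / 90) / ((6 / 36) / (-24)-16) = -752 / 11525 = -0.07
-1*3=-3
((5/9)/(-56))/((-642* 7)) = 5/2264976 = 0.00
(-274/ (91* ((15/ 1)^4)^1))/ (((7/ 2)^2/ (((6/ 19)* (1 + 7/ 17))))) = -17536/ 8101445625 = -0.00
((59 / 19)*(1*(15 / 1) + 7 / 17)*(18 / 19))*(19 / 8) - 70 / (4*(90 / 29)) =1186529 / 11628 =102.04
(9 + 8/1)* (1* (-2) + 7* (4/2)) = 204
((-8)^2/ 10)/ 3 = 32/ 15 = 2.13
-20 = -20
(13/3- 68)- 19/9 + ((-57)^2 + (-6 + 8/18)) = 9533/3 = 3177.67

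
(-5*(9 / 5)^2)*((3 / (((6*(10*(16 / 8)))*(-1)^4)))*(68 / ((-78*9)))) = 51 / 1300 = 0.04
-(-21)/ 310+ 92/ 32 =3649/ 1240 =2.94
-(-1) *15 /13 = 15 /13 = 1.15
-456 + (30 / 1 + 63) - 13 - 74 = -450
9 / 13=0.69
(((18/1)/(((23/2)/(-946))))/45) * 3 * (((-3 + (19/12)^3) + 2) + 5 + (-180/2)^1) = 2915099/360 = 8097.50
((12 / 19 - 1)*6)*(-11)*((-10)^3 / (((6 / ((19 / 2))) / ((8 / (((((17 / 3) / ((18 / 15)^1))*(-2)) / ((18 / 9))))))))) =1108800 / 17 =65223.53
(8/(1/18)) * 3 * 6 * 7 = 18144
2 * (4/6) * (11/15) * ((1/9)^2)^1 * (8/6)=0.02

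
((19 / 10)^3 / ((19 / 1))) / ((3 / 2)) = 361 / 1500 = 0.24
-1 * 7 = -7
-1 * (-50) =50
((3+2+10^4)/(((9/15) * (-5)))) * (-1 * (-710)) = -2367850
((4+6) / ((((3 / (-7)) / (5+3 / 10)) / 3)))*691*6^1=-1538166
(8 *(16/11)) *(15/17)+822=155634/187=832.27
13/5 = 2.60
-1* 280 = -280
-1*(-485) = 485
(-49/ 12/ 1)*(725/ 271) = -35525/ 3252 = -10.92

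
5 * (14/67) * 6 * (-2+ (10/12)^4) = -68845/7236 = -9.51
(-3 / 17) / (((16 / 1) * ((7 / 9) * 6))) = -9 / 3808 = -0.00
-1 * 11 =-11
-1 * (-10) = 10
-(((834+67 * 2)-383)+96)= -681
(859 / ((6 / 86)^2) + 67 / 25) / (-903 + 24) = -200.77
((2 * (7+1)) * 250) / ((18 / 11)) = 22000 / 9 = 2444.44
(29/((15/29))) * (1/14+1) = 841/14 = 60.07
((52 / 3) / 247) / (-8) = -1 / 114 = -0.01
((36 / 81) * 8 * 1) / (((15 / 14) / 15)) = 448 / 9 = 49.78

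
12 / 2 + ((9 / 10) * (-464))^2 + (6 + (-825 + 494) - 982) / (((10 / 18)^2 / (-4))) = 191334.48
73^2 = 5329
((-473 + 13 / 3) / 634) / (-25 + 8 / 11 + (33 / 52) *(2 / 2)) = 402116 / 12858471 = 0.03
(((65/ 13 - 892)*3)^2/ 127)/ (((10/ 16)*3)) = 18882456/ 635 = 29736.15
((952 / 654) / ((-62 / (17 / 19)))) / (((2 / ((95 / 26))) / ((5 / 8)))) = -50575 / 2108496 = -0.02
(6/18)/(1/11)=11/3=3.67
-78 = -78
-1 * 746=-746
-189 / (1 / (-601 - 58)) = 124551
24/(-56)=-3/7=-0.43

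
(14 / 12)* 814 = 2849 / 3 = 949.67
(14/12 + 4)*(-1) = -31/6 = -5.17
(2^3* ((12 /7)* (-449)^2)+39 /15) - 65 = 96766296 /35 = 2764751.31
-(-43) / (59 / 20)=860 / 59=14.58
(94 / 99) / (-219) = -94 / 21681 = -0.00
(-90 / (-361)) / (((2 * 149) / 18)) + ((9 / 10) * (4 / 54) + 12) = 9747959 / 806835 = 12.08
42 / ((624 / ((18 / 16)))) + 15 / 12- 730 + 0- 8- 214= -790961 / 832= -950.67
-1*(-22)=22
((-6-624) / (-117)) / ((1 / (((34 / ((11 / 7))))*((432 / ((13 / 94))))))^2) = 6538455238533120 / 265837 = 24595730611.36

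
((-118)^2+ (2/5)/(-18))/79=626579/3555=176.25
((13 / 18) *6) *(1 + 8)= 39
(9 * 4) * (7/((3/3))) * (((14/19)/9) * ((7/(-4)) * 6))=-4116/19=-216.63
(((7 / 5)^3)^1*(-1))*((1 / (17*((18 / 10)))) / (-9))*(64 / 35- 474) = -809774 / 172125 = -4.70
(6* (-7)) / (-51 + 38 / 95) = 210 / 253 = 0.83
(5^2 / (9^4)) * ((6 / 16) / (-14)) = -25 / 244944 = -0.00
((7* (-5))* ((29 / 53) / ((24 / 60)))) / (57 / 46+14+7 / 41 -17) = 4785725 / 158947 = 30.11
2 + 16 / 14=22 / 7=3.14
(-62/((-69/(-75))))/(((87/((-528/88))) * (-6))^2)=-1550/174087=-0.01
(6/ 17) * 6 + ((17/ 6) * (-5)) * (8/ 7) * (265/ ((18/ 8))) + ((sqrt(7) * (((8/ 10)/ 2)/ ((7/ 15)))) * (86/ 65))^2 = -25734771596/ 13574925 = -1895.76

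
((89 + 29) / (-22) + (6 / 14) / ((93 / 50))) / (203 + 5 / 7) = -0.03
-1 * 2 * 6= -12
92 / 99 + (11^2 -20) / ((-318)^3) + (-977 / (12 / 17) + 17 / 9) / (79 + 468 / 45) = -255299198095 / 17568677016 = -14.53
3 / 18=1 / 6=0.17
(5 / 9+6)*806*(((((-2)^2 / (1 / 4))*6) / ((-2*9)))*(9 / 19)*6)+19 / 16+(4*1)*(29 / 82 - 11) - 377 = -1003468479 / 12464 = -80509.35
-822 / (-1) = 822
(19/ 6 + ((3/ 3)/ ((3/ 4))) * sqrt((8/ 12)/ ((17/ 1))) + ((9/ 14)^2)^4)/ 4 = sqrt(102)/ 153 + 14149136195/ 17709468672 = 0.86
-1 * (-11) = 11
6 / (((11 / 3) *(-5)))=-18 / 55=-0.33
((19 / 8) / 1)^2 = 5.64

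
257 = 257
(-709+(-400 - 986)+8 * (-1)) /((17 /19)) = -39957 /17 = -2350.41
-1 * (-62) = 62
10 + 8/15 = 158/15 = 10.53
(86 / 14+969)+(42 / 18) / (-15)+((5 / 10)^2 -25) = 1197299 / 1260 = 950.24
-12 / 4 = -3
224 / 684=56 / 171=0.33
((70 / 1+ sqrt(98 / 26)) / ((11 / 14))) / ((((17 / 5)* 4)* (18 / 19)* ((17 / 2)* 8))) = 4655* sqrt(13) / 5951088+ 23275 / 228888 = 0.10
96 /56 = 12 /7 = 1.71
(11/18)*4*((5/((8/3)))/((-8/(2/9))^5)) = -55/725594112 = -0.00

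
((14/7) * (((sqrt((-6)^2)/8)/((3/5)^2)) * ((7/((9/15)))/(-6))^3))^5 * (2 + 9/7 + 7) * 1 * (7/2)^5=-3397135491780383288860321044921875/23316389970546096340992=-145697318327.23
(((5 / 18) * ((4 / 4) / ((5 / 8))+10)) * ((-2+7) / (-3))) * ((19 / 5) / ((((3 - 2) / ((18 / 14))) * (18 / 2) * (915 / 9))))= -551 / 19215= -0.03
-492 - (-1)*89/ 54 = -26479/ 54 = -490.35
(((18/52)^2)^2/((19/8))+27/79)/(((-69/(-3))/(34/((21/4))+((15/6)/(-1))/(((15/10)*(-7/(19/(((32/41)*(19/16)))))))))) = 4741682895/27608319284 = 0.17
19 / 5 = 3.80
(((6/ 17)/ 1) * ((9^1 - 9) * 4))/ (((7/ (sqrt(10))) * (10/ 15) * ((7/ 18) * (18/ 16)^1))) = 0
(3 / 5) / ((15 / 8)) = 0.32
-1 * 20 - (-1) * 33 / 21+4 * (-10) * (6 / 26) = -2517 / 91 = -27.66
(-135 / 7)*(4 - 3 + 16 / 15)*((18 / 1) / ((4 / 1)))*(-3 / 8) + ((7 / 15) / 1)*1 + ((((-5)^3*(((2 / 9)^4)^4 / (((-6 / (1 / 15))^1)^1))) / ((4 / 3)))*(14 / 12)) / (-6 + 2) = 632504352202020499417 / 9339221751813278640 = 67.73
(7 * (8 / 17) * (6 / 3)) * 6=672 / 17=39.53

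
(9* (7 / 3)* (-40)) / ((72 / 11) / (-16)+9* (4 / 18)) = -528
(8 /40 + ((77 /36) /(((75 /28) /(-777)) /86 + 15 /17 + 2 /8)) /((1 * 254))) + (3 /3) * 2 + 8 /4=288672521438 /68610066615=4.21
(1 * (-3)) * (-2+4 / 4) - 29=-26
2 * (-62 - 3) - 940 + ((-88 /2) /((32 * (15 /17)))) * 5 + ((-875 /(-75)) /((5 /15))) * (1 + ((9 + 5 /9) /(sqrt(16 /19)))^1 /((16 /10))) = -25027 /24 + 7525 * sqrt(19) /144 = -815.01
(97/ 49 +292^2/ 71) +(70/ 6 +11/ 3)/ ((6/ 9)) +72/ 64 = 34150031/ 27832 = 1227.01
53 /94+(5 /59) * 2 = 0.73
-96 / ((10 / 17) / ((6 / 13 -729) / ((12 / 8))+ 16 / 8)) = 5131008 / 65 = 78938.58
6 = 6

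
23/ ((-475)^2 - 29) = 0.00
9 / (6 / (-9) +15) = 27 / 43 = 0.63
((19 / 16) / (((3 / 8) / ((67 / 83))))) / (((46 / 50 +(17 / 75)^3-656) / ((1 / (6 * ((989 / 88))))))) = -656390625 / 11342656969847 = -0.00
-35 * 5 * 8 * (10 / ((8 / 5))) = -8750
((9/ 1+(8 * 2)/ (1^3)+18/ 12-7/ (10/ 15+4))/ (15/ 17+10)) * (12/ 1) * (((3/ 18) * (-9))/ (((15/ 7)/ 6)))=-4284/ 37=-115.78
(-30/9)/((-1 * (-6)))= -5/9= -0.56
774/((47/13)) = 10062/47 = 214.09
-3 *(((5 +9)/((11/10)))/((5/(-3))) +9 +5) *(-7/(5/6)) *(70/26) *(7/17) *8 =3457440/2431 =1422.23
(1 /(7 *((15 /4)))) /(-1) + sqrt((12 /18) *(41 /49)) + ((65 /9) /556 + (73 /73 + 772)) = sqrt(246) /21 + 135378823 /175140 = 773.72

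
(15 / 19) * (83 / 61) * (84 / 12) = 8715 / 1159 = 7.52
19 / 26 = 0.73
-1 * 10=-10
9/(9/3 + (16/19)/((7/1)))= 1197/415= 2.88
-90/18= -5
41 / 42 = 0.98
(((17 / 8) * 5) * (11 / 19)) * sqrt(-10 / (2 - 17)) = 935 * sqrt(6) / 456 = 5.02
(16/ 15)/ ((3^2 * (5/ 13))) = 208/ 675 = 0.31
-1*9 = -9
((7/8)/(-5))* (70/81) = -49/324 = -0.15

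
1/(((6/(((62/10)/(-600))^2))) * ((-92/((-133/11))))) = 127813/54648000000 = 0.00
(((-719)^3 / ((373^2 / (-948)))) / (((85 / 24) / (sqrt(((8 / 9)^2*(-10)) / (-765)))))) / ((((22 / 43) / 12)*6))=323237830585088*sqrt(34) / 6634366365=284094.08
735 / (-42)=-35 / 2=-17.50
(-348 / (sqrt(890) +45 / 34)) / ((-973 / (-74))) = 7880112 / 199818199 - 29769312* sqrt(890) / 999090995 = -0.85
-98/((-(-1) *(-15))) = 98/15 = 6.53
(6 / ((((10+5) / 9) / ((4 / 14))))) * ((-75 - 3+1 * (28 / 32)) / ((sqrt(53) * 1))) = -5553 * sqrt(53) / 3710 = -10.90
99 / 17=5.82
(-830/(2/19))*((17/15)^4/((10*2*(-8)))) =131712617/1620000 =81.30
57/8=7.12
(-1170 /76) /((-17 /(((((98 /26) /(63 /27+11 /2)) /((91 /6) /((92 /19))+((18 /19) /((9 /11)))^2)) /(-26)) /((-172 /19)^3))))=59483065635 /11777616688518928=0.00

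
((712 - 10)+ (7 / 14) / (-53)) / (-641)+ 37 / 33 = 58439 / 2242218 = 0.03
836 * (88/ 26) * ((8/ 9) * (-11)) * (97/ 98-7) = 953294144/ 5733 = 166281.90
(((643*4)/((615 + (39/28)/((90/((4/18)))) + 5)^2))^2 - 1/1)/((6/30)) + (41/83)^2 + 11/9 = -6609255089539846036131298319017/1870433566515725263305693407361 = -3.53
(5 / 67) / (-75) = -1 / 1005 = -0.00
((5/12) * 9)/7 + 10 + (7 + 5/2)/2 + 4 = 135/7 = 19.29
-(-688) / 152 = 86 / 19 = 4.53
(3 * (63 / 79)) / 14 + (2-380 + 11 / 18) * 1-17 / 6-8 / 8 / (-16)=-4322753 / 11376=-379.99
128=128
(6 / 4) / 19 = 3 / 38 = 0.08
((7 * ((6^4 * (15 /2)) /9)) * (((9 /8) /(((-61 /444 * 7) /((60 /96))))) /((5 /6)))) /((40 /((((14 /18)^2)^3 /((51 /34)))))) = -4353013 /177876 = -24.47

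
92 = 92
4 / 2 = 2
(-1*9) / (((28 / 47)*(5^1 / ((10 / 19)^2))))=-2115 / 2527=-0.84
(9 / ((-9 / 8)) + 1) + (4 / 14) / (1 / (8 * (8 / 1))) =11.29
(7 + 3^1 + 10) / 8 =5 / 2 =2.50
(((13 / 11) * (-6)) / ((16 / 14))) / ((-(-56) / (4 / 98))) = -39 / 8624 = -0.00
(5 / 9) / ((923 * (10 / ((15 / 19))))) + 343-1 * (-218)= 59029547 / 105222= 561.00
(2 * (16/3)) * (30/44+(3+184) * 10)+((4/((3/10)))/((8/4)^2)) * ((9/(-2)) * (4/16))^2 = 21075815/1056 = 19958.16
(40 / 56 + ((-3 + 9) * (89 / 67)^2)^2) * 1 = 15911800337 / 141057847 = 112.80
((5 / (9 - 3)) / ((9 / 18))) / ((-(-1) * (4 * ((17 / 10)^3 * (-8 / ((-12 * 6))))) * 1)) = 3750 / 4913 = 0.76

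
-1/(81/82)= -82/81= -1.01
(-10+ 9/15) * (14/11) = -658/55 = -11.96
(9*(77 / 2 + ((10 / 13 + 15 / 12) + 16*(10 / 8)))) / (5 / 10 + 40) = 1049 / 78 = 13.45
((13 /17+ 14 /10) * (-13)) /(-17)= 2392 /1445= 1.66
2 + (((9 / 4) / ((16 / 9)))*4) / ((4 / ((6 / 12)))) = 337 / 128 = 2.63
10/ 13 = 0.77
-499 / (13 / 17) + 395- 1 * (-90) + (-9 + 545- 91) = 3607 / 13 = 277.46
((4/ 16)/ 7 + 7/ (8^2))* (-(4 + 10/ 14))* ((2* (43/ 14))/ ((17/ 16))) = -92235/ 23324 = -3.95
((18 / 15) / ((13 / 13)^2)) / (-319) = -6 / 1595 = -0.00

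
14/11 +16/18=214/99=2.16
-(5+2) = -7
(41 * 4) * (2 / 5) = 328 / 5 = 65.60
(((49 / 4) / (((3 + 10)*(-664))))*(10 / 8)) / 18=-0.00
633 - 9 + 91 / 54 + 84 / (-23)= 772565 / 1242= 622.03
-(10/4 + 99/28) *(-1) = 169/28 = 6.04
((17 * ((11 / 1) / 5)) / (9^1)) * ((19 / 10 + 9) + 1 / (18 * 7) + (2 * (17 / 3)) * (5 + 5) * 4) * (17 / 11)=42262204 / 14175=2981.46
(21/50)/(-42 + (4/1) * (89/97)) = -2037/185900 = -0.01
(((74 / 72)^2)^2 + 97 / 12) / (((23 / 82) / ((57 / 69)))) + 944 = 431416333211 / 444258432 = 971.09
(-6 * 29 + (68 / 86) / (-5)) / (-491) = 37444 / 105565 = 0.35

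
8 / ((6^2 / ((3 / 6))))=0.11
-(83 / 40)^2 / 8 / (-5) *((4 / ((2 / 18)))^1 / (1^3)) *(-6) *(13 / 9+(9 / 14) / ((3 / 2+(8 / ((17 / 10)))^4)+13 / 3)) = -117029315810499 / 3481565290000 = -33.61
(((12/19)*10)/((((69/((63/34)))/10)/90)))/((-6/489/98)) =-9057258000/7429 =-1219175.93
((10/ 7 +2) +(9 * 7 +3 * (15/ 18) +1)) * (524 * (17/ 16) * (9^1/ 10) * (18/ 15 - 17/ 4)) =-1196947917/ 11200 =-106870.35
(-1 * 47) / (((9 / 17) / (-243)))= 21573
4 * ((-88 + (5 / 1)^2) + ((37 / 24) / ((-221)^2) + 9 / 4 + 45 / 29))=-2012345809 / 8498334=-236.79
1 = 1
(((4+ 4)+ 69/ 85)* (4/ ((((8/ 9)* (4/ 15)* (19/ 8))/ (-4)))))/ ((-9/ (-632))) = -5680416/ 323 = -17586.43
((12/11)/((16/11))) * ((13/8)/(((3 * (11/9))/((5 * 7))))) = 11.63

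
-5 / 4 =-1.25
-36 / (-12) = 3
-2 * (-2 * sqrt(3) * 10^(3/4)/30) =2 * 10^(3/4) * sqrt(3)/15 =1.30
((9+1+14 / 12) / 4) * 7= 469 / 24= 19.54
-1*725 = -725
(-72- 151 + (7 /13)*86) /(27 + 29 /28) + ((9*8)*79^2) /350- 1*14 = 451312206 /357175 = 1263.56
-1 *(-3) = 3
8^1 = 8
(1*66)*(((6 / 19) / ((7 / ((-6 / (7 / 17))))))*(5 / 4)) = -50490 / 931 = -54.23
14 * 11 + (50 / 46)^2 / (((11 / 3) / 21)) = 935501 / 5819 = 160.77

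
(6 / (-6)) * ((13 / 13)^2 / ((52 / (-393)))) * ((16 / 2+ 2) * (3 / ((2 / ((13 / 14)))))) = 5895 / 56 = 105.27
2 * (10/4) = 5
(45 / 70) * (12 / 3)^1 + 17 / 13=353 / 91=3.88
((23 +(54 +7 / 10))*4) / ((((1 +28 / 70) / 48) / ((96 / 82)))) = 511488 / 41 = 12475.32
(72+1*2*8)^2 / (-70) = -3872 / 35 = -110.63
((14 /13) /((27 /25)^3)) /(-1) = -218750 /255879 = -0.85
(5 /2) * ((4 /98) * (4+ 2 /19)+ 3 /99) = 30395 /61446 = 0.49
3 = 3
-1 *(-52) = 52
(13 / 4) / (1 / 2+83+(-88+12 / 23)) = -299 / 366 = -0.82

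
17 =17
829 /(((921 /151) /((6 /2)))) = 125179 /307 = 407.75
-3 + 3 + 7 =7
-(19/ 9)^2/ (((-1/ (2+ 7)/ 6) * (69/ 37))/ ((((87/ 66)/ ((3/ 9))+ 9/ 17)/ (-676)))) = -574351/ 670956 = -0.86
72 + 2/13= 938/13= 72.15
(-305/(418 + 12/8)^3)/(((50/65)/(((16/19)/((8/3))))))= -19032/11221204661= -0.00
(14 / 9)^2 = 2.42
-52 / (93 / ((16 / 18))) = -416 / 837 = -0.50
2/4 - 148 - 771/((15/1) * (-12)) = -8593/60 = -143.22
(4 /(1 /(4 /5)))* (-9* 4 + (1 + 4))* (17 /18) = -4216 /45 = -93.69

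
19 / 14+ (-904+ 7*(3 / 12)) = -25225 / 28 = -900.89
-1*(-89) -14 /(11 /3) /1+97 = 2004 /11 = 182.18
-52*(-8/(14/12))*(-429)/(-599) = 1070784/4193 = 255.37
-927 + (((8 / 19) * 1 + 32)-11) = -17206 / 19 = -905.58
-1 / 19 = -0.05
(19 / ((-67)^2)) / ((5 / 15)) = 57 / 4489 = 0.01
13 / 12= 1.08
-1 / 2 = -0.50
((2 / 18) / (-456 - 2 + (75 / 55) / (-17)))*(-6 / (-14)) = -187 / 1798881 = -0.00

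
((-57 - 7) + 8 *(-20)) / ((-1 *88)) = 28 / 11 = 2.55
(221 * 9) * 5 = 9945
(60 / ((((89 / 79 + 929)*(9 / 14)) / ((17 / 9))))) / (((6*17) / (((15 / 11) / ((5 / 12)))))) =1106 / 181863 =0.01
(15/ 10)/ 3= 1/ 2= 0.50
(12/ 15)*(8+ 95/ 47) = 8.02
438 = 438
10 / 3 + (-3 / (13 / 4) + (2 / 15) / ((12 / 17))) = 3041 / 1170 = 2.60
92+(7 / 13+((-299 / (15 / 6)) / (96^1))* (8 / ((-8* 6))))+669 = 14259887 / 18720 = 761.75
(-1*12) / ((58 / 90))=-540 / 29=-18.62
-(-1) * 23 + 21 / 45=352 / 15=23.47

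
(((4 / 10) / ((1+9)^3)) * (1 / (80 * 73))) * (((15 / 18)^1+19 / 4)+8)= 0.00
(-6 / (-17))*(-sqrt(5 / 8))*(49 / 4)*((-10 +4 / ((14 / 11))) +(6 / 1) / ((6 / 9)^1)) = -315*sqrt(10) / 136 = -7.32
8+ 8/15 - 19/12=139/20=6.95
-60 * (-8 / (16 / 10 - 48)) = -300 / 29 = -10.34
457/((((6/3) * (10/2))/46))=10511/5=2102.20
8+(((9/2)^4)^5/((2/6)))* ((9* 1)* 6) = 984770902183615427185/524288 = 1878301433913451.06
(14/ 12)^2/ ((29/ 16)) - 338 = -88022/ 261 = -337.25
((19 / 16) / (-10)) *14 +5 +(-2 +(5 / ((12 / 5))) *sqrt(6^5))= 107 / 80 +75 *sqrt(6)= 185.05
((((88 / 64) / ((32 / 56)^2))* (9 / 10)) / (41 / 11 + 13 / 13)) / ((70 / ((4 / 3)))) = 2541 / 166400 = 0.02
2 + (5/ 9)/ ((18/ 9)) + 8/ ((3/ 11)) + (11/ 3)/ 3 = 197/ 6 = 32.83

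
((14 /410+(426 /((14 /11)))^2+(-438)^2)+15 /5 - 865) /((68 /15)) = 66841.70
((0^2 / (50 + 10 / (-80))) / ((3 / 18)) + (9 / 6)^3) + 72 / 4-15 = 51 / 8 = 6.38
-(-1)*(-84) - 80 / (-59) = -4876 / 59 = -82.64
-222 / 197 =-1.13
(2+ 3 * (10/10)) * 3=15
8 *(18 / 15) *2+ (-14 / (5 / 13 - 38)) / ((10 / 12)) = 19.65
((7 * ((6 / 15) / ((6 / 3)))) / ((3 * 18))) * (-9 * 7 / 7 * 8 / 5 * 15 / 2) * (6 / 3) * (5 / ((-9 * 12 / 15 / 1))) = 35 / 9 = 3.89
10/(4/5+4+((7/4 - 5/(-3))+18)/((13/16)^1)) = 975/3038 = 0.32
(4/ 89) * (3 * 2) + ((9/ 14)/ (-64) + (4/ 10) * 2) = 422491/ 398720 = 1.06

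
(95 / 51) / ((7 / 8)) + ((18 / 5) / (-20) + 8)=177587 / 17850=9.95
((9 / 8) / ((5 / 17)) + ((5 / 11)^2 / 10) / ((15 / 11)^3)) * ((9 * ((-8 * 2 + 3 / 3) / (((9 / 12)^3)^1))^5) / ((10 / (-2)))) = 69454318796800 / 177147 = 392071662.50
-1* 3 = -3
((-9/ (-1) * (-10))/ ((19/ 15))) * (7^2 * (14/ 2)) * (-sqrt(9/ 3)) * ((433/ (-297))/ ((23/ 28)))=-207926600 * sqrt(3)/ 4807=-74919.79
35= 35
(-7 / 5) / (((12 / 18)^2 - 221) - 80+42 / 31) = 1953 / 417385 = 0.00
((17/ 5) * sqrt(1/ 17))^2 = 17/ 25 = 0.68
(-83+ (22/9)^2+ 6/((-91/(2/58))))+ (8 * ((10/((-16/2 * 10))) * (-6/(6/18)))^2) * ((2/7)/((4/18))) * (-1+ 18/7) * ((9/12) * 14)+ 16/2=790.15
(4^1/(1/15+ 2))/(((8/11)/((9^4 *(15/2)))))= 16238475/124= 130955.44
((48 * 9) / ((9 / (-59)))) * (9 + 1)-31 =-28351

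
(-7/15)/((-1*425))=7/6375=0.00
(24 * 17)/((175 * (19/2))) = 816/3325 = 0.25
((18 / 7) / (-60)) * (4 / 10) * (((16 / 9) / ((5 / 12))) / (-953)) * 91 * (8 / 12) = 1664 / 357375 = 0.00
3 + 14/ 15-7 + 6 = 44/ 15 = 2.93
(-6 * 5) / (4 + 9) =-30 / 13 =-2.31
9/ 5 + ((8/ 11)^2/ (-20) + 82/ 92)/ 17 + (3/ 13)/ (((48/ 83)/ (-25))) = -399782257/ 49203440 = -8.13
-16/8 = -2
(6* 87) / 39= 174 / 13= 13.38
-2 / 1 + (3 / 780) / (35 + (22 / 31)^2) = -17740919 / 8870940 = -2.00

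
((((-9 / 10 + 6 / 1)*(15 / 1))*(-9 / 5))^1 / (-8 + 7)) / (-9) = -15.30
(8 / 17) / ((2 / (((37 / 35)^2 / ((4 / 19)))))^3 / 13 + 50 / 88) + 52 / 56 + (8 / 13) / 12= 96364398504441265801 / 53472354645693861150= 1.80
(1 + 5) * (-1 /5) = -6 /5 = -1.20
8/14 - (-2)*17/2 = 123/7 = 17.57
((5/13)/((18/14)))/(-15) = -7/351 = -0.02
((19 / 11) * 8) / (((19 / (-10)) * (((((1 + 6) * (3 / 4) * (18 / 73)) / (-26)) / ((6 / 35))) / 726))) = 2672384 / 147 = 18179.48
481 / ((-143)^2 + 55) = 481 / 20504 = 0.02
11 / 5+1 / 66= 2.22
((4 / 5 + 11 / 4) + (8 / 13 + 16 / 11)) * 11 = 16073 / 260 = 61.82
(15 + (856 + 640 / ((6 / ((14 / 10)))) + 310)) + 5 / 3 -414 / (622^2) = 257664537 / 193442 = 1332.00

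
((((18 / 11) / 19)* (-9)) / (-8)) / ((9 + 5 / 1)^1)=0.01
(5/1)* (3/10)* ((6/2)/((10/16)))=36/5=7.20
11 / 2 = 5.50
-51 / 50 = -1.02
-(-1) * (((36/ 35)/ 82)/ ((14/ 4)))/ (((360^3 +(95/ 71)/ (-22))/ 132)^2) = 0.00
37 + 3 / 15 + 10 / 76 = 7093 / 190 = 37.33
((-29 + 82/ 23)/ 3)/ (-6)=1.41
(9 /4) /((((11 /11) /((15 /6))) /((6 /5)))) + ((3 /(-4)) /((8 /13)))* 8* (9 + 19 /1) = -1065 /4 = -266.25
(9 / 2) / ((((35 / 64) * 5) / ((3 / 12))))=72 / 175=0.41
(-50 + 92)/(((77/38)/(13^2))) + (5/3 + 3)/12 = 693653/198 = 3503.30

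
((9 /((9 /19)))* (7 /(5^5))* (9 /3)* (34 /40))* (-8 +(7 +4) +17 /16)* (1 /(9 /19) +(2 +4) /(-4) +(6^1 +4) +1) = 6143137 /1200000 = 5.12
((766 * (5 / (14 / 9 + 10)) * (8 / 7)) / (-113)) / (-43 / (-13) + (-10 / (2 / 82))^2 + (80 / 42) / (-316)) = -8169390 / 409679681491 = -0.00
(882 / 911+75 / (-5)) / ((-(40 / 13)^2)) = 2160327 / 1457600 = 1.48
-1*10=-10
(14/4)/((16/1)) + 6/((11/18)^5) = 363924413/5153632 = 70.62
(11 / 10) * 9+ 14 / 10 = 113 / 10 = 11.30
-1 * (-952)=952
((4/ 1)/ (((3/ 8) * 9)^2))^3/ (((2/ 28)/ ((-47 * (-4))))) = 44157632512/ 387420489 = 113.98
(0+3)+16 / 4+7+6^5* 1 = 7790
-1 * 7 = -7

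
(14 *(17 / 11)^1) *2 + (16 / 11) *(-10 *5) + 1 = -313 / 11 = -28.45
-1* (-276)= 276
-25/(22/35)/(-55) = 175/242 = 0.72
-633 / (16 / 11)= -6963 / 16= -435.19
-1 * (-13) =13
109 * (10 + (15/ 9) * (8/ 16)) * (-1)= -7085/ 6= -1180.83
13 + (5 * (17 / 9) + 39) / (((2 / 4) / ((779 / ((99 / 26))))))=17673071 / 891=19835.10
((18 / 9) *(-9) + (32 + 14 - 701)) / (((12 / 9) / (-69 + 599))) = -535035 / 2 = -267517.50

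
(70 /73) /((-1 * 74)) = -0.01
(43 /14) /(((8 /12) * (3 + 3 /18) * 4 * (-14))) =-387 /14896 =-0.03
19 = 19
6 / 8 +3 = 15 / 4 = 3.75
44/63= 0.70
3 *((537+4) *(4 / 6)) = 1082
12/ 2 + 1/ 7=43/ 7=6.14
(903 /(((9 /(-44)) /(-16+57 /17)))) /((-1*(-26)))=1423730 /663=2147.41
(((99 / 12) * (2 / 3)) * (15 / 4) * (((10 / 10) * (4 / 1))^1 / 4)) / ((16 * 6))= 55 / 256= 0.21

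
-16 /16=-1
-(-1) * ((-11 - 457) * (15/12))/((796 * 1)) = -585/796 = -0.73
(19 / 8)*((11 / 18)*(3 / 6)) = 209 / 288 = 0.73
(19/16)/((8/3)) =57/128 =0.45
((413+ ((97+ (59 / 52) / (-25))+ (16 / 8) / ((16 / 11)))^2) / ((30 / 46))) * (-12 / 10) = -1567504777927 / 84500000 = -18550.35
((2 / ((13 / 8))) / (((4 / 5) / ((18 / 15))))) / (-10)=-0.18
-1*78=-78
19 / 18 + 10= 199 / 18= 11.06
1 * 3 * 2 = 6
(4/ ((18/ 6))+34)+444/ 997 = 107014/ 2991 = 35.78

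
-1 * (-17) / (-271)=-17 / 271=-0.06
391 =391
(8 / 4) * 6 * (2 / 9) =8 / 3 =2.67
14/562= 7/281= 0.02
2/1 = 2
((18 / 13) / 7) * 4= 72 / 91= 0.79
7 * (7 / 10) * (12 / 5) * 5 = 294 / 5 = 58.80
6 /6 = 1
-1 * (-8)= 8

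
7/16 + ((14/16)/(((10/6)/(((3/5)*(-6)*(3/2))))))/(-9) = 301/400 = 0.75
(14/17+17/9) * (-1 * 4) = -1660/153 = -10.85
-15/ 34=-0.44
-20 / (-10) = 2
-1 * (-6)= 6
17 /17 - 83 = -82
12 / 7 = 1.71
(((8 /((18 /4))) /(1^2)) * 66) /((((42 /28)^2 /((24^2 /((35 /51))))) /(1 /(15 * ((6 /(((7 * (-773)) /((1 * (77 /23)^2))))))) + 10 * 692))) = 36703214022656 /121275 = 302644518.84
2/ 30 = 1/ 15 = 0.07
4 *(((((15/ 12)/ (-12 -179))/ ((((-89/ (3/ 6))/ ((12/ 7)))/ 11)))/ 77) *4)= 120/ 832951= 0.00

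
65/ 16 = 4.06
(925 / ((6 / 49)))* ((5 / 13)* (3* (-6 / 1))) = -679875 / 13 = -52298.08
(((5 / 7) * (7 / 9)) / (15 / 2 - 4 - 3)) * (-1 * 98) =-980 / 9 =-108.89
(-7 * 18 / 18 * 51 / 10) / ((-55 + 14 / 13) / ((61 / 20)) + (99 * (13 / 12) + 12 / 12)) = -188734 / 478815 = -0.39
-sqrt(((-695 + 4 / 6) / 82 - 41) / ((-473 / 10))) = -sqrt(1914495) / 1353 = -1.02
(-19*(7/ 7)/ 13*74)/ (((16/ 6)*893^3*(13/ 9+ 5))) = -0.00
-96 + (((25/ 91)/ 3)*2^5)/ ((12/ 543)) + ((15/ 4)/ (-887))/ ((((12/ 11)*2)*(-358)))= 101533443239/ 2774081856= 36.60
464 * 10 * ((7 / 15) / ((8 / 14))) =11368 / 3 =3789.33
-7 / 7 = -1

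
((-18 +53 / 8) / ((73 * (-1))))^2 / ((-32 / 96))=-24843 / 341056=-0.07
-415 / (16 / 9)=-3735 / 16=-233.44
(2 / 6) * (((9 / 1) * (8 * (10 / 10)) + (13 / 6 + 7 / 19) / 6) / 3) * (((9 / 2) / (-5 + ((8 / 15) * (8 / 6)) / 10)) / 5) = -247685 / 168568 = -1.47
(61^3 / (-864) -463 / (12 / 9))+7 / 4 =-525493 / 864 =-608.21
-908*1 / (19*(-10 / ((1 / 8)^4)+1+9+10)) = 227 / 194465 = 0.00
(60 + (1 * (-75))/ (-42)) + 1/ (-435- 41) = 29409/ 476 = 61.78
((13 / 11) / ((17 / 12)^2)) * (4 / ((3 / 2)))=4992 / 3179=1.57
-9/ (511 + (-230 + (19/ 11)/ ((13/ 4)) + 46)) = -1287/ 46837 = -0.03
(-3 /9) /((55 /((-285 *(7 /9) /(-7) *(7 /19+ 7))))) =-140 /99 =-1.41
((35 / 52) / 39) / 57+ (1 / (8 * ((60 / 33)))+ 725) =3352603289 / 4623840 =725.07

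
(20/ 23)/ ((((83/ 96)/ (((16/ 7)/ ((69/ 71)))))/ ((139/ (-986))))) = -50529280/ 151523057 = -0.33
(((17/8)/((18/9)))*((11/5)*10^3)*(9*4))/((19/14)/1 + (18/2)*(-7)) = -1178100/863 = -1365.12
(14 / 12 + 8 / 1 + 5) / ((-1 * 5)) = -17 / 6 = -2.83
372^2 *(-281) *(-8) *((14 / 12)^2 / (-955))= -423424288 / 955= -443376.22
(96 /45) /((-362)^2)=8 /491415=0.00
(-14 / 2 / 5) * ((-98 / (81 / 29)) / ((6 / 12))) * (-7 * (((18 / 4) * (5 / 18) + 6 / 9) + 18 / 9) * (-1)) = 3272563 / 1215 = 2693.47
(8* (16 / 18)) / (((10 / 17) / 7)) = 3808 / 45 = 84.62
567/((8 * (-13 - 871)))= -567/7072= -0.08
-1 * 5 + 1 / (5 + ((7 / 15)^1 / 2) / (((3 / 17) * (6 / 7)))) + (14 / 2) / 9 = -129394 / 31797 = -4.07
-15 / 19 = -0.79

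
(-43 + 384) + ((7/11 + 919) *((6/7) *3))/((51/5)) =749849/1309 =572.84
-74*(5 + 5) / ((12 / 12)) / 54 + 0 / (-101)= -370 / 27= -13.70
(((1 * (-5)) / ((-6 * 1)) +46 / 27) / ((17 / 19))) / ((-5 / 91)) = -236873 / 4590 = -51.61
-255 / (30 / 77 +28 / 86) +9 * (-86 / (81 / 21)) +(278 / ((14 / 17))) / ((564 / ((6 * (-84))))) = -858.87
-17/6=-2.83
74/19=3.89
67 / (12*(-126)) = -0.04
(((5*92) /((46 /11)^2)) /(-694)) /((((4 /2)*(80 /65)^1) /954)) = -14.69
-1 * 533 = -533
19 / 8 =2.38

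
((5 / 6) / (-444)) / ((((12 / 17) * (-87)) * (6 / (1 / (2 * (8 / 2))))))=85 / 133498368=0.00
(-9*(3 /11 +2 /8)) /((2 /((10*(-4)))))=1035 /11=94.09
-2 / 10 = -1 / 5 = -0.20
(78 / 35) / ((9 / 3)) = 26 / 35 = 0.74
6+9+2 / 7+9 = 170 / 7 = 24.29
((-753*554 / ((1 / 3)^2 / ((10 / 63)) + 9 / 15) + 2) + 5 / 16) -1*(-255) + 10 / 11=-733614309 / 2288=-320635.62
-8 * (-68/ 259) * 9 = 4896/ 259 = 18.90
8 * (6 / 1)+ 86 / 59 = 2918 / 59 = 49.46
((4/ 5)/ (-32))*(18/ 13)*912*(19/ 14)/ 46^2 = -9747/ 481390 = -0.02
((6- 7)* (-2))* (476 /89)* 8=7616 /89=85.57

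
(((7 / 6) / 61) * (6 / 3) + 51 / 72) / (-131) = -1093 / 191784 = -0.01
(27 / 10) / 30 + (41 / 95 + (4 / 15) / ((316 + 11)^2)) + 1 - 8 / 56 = 5882281859 / 4266467100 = 1.38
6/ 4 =3/ 2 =1.50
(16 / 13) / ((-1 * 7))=-16 / 91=-0.18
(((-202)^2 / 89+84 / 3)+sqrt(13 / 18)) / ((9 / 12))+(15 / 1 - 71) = 2 * sqrt(26) / 9+52744 / 89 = 593.76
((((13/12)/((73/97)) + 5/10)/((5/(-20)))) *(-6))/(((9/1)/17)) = 57766/657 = 87.92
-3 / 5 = -0.60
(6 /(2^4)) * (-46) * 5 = -86.25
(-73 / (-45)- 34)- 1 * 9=-1862 / 45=-41.38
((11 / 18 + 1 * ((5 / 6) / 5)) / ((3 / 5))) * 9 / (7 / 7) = 35 / 3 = 11.67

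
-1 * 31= -31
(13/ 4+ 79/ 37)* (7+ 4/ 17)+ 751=1987547/ 2516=789.96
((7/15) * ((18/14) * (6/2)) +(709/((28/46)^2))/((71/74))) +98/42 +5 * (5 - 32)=194500301/104370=1863.57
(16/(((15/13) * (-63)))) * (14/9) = -416/1215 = -0.34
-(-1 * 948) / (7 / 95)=90060 / 7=12865.71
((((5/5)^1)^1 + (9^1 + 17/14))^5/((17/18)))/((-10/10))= -858500933013/4571504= -187793.98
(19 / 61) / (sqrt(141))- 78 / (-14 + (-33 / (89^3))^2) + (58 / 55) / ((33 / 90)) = 19 * sqrt(141) / 8601 + 7111802273272938 / 841886306756165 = 8.47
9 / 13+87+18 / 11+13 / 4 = 52955 / 572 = 92.58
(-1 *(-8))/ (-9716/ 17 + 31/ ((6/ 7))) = -0.01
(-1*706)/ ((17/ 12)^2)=-101664/ 289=-351.78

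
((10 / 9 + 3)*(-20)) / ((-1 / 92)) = 68080 / 9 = 7564.44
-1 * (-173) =173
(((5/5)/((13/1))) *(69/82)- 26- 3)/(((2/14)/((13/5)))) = -43183/82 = -526.62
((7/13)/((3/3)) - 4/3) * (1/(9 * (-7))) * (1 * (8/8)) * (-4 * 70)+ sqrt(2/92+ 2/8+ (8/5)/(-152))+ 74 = sqrt(4988355)/4370+ 24734/351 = 70.98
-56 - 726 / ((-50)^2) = -70363 / 1250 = -56.29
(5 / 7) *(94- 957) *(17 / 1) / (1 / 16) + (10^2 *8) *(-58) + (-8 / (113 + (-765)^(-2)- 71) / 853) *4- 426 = -31480060374820186 / 146763901921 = -214494.57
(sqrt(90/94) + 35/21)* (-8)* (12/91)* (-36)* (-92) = -529920/91 - 953856* sqrt(235)/4277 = -9242.13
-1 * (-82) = 82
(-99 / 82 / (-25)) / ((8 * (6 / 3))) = 99 / 32800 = 0.00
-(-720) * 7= 5040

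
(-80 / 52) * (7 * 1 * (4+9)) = -140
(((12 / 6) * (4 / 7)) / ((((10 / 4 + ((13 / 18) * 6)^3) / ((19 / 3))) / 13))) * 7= 35568 / 4529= 7.85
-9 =-9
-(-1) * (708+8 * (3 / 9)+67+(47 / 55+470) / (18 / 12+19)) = 800.64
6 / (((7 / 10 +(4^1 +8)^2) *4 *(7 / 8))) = 120 / 10129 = 0.01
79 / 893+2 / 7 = 2339 / 6251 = 0.37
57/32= 1.78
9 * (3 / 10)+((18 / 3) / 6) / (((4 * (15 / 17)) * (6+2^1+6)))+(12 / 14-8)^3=-2977607 / 8232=-361.71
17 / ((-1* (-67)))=17 / 67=0.25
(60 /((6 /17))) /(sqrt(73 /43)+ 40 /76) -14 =78.93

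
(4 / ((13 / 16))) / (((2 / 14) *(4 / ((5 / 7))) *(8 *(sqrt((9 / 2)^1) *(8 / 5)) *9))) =25 *sqrt(2) / 1404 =0.03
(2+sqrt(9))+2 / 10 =26 / 5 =5.20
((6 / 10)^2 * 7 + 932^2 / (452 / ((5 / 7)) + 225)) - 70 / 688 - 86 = 929.04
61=61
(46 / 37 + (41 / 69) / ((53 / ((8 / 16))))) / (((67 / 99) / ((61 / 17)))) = 680315493 / 102744634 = 6.62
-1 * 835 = -835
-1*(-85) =85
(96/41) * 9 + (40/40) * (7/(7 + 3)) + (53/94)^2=40015331/1811380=22.09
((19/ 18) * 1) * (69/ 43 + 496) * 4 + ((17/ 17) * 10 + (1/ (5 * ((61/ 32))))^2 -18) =75349716038/ 36000675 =2093.01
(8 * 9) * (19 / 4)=342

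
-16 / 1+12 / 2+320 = 310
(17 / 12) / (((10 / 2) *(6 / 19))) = 0.90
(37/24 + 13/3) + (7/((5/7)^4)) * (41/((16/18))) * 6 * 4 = 148872167/5000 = 29774.43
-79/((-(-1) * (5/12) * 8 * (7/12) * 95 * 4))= -711/6650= -0.11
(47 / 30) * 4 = 94 / 15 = 6.27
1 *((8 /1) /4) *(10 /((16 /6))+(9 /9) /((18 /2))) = 139 /18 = 7.72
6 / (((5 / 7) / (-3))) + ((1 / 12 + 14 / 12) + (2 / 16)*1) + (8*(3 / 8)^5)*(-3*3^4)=-783181 / 20480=-38.24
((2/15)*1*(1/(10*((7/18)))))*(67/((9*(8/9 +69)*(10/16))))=3216/550375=0.01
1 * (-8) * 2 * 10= -160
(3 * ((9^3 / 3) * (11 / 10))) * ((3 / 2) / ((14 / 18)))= 216513 / 140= 1546.52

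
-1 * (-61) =61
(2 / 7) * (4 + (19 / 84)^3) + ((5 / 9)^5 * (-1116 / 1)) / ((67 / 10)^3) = 0.95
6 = 6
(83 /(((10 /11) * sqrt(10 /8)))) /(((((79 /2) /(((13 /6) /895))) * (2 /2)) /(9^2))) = 320463 * sqrt(5) /1767625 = 0.41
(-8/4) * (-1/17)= 2/17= 0.12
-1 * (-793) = 793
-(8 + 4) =-12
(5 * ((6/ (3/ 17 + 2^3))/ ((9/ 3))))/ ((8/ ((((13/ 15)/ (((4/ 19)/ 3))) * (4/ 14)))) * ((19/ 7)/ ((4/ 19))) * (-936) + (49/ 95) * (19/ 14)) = -1700/ 38029427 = -0.00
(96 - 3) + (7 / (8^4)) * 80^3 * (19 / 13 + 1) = 29209 / 13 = 2246.85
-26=-26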